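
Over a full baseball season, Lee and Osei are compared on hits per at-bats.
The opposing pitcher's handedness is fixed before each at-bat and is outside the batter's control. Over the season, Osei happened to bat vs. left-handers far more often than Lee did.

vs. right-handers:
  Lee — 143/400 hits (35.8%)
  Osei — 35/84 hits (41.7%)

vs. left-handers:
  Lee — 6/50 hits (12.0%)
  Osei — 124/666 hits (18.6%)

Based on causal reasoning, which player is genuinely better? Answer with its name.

Within every pitcher handedness level Osei has the higher rate, yet pooled Lee does — Simpson's reversal.
Since pitcher handedness is a pre-existing factor (not a product of the player) and it affects the outcome on its own, it is a confounder. The stratified rates, not the pooled rate, identify the causal effect.
Within each level — vs. right-handers: 35.8% vs 41.7%; vs. left-handers: 12.0% vs 18.6% — Osei is higher every time.

Osei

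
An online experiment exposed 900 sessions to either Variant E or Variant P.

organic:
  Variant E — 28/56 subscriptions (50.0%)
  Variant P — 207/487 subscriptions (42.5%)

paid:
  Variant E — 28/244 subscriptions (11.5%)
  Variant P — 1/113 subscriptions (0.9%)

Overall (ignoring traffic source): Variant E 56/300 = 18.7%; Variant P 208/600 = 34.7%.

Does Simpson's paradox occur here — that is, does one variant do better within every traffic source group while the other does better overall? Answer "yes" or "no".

yes

Within each traffic source level (organic 50.0% vs 42.5%; paid 11.5% vs 0.9%), Variant E has the higher rate every time. Pooled: 18.7% vs 34.7% — Variant P has the higher rate overall. The two comparisons disagree.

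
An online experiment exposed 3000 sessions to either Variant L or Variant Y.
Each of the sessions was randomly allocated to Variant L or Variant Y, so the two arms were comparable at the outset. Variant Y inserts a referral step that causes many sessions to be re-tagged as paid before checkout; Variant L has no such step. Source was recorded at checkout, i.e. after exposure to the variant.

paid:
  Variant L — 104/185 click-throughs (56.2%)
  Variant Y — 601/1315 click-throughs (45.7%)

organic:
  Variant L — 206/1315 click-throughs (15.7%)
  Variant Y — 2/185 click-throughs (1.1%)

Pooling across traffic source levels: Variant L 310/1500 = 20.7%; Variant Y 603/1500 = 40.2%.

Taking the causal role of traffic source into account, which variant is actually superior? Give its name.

Variant Y

The stratified and pooled comparisons disagree (Variant L wins within each traffic source; Variant Y wins overall), so the answer turns on the causal role of traffic source.
The distribution of traffic source is itself part of what the variant does — it is an intermediate outcome. Holding it fixed would remove that part of the effect; the total effect is the pooled difference.
Pooled: Variant L 20.7% vs Variant Y 40.2%; Variant Y is higher overall.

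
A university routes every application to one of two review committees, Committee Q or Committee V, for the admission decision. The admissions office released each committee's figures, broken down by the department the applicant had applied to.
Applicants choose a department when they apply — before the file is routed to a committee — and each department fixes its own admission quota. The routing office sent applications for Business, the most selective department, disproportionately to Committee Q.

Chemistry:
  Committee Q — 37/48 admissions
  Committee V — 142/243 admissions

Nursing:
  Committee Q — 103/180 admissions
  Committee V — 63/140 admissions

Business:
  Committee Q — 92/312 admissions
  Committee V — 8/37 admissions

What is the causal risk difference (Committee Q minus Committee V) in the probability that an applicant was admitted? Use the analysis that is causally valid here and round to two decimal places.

Committee Q is higher inside every department stratum but Committee V is higher in aggregate. Whether to stratify depends on how department relates to the review committee.
The imbalance in department arose from how applicants were allocated, not from anything the review committee did; and department independently affects the outcome. The pooled gap is confounded — condition on department.
Adjusting over the population distribution of department: 0.303·(0.771−0.584) + 0.333·(0.572−0.450) + 0.364·(0.295−0.216) = +0.126.

+0.13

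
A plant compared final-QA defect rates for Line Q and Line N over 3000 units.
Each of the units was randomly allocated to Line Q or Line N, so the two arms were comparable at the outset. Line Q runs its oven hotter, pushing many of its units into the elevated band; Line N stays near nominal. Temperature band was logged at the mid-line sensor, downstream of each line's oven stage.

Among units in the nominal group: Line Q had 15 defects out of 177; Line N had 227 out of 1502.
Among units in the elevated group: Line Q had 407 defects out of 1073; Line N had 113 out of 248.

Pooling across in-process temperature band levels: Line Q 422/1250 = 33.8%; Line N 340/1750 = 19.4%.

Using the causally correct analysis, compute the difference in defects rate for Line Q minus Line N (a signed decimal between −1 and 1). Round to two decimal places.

Line Q is lower inside every in-process temperature band stratum but Line N is lower in aggregate. Whether to stratify depends on how in-process temperature band relates to the line.
In-process temperature band is downstream of the line. One should not condition on a consequence of treatment, so the overall rates are the right comparison.
The causal difference is the pooled difference: 0.338 − 0.194 = +0.143.

+0.14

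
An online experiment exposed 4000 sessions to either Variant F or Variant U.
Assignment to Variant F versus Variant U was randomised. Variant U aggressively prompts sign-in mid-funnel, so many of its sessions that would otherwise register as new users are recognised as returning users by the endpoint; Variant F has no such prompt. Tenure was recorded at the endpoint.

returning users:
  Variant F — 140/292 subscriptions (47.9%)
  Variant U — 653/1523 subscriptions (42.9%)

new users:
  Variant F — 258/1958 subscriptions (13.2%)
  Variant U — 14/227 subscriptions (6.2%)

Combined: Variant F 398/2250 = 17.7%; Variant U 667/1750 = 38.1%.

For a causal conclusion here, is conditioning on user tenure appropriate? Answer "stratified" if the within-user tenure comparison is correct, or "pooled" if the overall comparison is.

User tenure here is a post-treatment variable shaped by the variant; conditioning on it would introduce bias rather than remove it. The overall comparison is the causal one.
Pooled: Variant F 17.7% vs Variant U 38.1%; Variant U is higher overall.

pooled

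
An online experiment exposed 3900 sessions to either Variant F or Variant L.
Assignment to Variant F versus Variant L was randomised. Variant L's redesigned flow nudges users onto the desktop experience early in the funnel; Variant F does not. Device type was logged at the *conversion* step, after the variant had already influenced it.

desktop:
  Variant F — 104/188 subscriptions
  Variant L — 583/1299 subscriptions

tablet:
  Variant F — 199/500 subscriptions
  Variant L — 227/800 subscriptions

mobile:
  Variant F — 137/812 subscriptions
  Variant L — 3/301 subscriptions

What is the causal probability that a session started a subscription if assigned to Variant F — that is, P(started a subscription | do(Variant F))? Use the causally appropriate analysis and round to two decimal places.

0.29

Variant F is higher inside every device type stratum but Variant L is higher in aggregate. Whether to stratify depends on how device type relates to the variant.
Device type lies on the pathway variant → device type → outcome, so adjusting for it blocks the indirect effect. For the total causal effect of variant, use the unadjusted pooled rates.
So P(outcome | do(Variant F)) is just the pooled rate for Variant F: 440/1500 = 0.293.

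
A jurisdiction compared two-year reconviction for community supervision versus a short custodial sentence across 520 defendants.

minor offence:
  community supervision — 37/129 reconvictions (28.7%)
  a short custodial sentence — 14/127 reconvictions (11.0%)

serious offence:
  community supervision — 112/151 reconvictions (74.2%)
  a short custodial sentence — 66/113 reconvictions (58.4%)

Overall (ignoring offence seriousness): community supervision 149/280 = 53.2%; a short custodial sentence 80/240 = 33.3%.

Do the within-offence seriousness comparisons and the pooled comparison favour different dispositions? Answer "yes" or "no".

no

Within each offence seriousness level (minor offence 28.7% vs 11.0%; serious offence 74.2% vs 58.4%), a short custodial sentence has the lower rate every time. Pooled: 53.2% vs 33.3% — a short custodial sentence has the lower rate overall. They agree.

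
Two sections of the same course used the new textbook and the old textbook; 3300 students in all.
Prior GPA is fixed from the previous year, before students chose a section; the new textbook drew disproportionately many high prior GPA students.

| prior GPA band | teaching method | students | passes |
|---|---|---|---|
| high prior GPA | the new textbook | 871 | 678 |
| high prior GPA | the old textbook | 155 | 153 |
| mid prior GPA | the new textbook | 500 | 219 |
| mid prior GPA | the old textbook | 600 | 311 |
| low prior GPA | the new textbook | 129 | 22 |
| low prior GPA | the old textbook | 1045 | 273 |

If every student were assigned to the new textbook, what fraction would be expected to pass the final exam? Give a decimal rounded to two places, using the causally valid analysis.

0.45

The imbalance in prior GPA band arose from how students were allocated, not from anything the teaching method did; and prior GPA band independently affects the outcome. The pooled gap is confounded — condition on prior GPA band.
Standardising the new textbook to the population prior GPA band mix: 0.311·678/871 + 0.333·219/500 + 0.356·22/129 = 0.449.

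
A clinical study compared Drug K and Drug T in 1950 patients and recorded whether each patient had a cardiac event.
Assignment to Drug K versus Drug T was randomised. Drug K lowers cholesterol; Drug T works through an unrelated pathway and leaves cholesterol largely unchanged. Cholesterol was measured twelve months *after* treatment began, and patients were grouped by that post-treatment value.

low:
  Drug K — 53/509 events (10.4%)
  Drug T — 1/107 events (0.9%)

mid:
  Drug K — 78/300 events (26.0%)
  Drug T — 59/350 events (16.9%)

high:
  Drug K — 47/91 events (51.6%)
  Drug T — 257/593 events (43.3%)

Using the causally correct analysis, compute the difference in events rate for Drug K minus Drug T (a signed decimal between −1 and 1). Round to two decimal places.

Within every cholesterol level Drug T has the lower rate, yet pooled Drug K does — Simpson's reversal.
Cholesterol is recorded after the drug and is itself shifted by it — it sits on the causal path from drug to outcome. Conditioning on a mediator would strip out part of the effect we want; the pooled comparison gives the total causal effect.
The causal difference is the pooled difference: 0.198 − 0.302 = -0.104.

-0.10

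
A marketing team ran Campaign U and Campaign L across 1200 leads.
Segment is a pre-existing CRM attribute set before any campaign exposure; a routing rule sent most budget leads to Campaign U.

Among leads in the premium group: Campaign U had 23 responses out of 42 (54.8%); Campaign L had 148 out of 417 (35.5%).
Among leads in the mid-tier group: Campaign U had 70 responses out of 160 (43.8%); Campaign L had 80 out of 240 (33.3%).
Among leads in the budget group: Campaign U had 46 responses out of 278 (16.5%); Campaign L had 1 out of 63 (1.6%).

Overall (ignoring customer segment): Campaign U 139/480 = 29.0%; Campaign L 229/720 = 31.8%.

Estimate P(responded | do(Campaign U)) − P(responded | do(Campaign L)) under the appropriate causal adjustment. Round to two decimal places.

The stratified and pooled comparisons disagree (Campaign U wins within each customer segment; Campaign L wins overall), so the answer turns on the causal role of customer segment.
Here customer segment is a common cause — it drives both which campaign a case falls under and the outcome. The crude comparison mixes populations; the stratum-specific rates are the causally relevant ones.
Adjusting over the population distribution of customer segment: 0.383·(0.548−0.355) + 0.333·(0.438−0.333) + 0.284·(0.165−0.016) = +0.151.

+0.15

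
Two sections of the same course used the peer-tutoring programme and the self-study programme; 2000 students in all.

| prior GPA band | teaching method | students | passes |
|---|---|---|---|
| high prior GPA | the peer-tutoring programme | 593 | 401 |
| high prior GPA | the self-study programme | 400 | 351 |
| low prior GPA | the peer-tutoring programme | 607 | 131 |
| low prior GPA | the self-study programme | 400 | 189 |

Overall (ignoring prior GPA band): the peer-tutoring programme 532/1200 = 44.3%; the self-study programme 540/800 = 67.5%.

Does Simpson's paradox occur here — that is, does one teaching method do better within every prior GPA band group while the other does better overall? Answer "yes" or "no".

Within each prior GPA band level (high prior GPA 67.6% vs 87.8%; low prior GPA 21.6% vs 47.2%), the self-study programme has the higher rate every time. Pooled: 44.3% vs 67.5% — the self-study programme has the higher rate overall. They agree.

no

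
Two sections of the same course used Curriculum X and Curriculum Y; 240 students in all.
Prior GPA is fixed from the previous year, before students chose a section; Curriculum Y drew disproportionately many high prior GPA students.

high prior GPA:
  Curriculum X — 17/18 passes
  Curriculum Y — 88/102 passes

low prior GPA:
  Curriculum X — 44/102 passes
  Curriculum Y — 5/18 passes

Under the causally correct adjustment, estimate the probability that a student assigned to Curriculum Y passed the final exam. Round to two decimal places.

0.57

Curriculum X is higher inside every prior GPA band stratum but Curriculum Y is higher in aggregate. Whether to stratify depends on how prior GPA band relates to the teaching method.
Nothing the teaching method does changes prior GPA band; the imbalance is an allocation artefact. With prior GPA band also predicting the outcome, the pooled figure is confounded, and the within-stratum comparison is the causal one.
Standardising Curriculum Y to the population prior GPA band mix: 0.500·88/102 + 0.500·5/18 = 0.570.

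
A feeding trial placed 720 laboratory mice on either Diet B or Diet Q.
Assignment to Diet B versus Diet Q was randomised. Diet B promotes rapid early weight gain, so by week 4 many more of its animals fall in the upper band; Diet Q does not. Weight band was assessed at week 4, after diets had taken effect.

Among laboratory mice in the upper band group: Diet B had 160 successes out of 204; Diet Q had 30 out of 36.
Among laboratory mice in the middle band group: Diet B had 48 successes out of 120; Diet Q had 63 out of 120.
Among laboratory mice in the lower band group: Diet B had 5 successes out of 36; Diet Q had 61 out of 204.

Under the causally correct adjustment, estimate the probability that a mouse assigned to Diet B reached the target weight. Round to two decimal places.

Diet Q is higher inside every week-4 weight band stratum but Diet B is higher in aggregate. Whether to stratify depends on how week-4 weight band relates to the diet.
Week-4 weight band is downstream of the diet. One should not condition on a consequence of treatment, so the overall rates are the right comparison.
So P(outcome | do(Diet B)) is just the pooled rate for Diet B: 213/360 = 0.592.

0.59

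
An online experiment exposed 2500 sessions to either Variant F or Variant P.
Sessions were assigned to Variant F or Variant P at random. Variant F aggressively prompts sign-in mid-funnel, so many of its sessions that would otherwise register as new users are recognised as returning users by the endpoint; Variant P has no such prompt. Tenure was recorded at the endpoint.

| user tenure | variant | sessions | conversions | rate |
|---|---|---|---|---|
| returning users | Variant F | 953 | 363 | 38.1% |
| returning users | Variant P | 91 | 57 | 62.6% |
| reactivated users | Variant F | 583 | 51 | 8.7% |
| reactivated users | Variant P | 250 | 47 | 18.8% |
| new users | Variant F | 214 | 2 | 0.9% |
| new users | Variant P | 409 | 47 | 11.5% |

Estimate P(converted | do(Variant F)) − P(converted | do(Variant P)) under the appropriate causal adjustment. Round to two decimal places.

User tenure is recorded after the variant and is itself shifted by it — it sits on the causal path from variant to outcome. Conditioning on a mediator would strip out part of the effect we want; the pooled comparison gives the total causal effect.
The causal difference is the pooled difference: 0.238 − 0.201 = +0.036.

+0.04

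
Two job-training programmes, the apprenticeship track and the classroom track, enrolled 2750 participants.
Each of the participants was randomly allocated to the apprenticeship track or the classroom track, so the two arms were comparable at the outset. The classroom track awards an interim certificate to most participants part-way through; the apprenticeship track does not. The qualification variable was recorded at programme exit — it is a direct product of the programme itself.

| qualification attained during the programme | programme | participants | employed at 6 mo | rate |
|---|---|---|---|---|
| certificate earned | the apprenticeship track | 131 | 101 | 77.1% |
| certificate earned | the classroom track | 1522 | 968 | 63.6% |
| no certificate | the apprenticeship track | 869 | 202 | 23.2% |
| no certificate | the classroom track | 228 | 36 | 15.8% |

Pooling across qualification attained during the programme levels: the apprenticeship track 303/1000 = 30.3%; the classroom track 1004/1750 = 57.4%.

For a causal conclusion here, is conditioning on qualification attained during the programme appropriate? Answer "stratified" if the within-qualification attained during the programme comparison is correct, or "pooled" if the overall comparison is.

Qualification attained during the programme here is a post-treatment variable shaped by the programme; conditioning on it would introduce bias rather than remove it. The overall comparison is the causal one.
Pooled: the apprenticeship track 30.3% vs the classroom track 57.4%; the classroom track is higher overall.

pooled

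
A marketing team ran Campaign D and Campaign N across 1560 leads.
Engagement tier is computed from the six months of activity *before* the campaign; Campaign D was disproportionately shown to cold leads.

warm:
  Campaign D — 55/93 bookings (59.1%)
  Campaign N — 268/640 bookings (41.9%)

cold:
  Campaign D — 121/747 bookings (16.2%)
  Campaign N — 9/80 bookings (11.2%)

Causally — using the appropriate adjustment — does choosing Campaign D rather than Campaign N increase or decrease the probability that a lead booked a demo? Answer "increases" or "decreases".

Nothing the campaign does changes engagement tier; the imbalance is an allocation artefact. With engagement tier also predicting the outcome, the pooled figure is confounded, and the within-stratum comparison is the causal one.
Within each level — warm: 59.1% vs 41.9%; cold: 16.2% vs 11.2% — Campaign D is higher every time.

increases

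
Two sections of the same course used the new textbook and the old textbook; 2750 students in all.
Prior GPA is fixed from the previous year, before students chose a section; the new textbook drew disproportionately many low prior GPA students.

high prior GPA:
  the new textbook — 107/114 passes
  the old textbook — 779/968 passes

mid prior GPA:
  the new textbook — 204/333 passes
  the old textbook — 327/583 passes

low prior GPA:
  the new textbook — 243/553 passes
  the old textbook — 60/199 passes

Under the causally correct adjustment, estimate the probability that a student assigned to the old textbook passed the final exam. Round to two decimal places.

0.59

Since prior GPA band is a pre-existing factor (not a product of the teaching method) and it affects the outcome on its own, it is a confounder. The stratified rates, not the pooled rate, identify the causal effect.
Standardising the old textbook to the population prior GPA band mix: 0.393·779/968 + 0.333·327/583 + 0.273·60/199 = 0.586.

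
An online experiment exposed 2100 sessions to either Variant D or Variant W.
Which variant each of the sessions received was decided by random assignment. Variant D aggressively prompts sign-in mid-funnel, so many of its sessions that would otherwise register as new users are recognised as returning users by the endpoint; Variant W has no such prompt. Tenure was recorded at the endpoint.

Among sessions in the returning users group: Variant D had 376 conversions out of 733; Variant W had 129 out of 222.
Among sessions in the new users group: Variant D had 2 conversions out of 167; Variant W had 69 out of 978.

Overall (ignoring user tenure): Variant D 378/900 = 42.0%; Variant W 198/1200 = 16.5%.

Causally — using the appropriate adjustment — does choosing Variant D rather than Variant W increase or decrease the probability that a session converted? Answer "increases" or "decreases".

Because the variant influences user tenure, user tenure is a post-treatment mediator, not a confounder. Stratifying on it would bias the estimate; the causal effect is the crude pooled difference.
Pooled: Variant D 42.0% vs Variant W 16.5%; Variant D is higher overall.

increases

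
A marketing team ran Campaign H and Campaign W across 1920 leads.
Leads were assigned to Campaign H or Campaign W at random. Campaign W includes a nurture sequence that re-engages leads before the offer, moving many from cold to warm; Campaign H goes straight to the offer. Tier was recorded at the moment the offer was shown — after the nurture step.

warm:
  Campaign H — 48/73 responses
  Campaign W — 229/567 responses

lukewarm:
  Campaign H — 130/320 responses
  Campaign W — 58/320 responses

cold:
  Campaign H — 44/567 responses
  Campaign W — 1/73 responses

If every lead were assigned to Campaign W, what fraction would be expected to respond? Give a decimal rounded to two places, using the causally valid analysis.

0.30

Because the campaign influences engagement tier, engagement tier is a post-treatment mediator, not a confounder. Stratifying on it would bias the estimate; the causal effect is the crude pooled difference.
So P(outcome | do(Campaign W)) is just the pooled rate for Campaign W: 288/960 = 0.300.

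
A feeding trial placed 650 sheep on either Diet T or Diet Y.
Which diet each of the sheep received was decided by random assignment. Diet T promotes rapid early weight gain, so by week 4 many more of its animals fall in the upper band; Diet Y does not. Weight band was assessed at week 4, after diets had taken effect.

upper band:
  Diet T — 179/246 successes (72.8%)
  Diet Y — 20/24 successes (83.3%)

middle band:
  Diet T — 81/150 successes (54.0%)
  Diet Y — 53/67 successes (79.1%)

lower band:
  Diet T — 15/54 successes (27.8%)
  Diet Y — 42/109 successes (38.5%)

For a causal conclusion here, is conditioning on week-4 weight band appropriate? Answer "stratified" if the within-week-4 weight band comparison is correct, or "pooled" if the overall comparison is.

pooled

Week-4 weight band lies on the pathway diet → week-4 weight band → outcome, so adjusting for it blocks the indirect effect. For the total causal effect of diet, use the unadjusted pooled rates.
Pooled: Diet T 61.1% vs Diet Y 57.5%; Diet T is higher overall.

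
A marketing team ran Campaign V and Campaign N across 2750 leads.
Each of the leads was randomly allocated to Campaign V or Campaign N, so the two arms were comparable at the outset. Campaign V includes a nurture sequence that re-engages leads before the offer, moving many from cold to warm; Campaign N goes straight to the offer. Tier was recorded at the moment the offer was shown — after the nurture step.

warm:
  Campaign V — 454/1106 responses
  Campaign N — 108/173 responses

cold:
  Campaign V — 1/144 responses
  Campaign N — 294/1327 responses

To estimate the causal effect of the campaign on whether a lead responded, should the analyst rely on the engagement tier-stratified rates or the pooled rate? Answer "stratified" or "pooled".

The stratified and pooled comparisons disagree (Campaign N wins within each engagement tier; Campaign V wins overall), so the answer turns on the causal role of engagement tier.
Because the campaign influences engagement tier, engagement tier is a post-treatment mediator, not a confounder. Stratifying on it would bias the estimate; the causal effect is the crude pooled difference.
Pooled: Campaign V 36.4% vs Campaign N 26.8%; Campaign V is higher overall.

pooled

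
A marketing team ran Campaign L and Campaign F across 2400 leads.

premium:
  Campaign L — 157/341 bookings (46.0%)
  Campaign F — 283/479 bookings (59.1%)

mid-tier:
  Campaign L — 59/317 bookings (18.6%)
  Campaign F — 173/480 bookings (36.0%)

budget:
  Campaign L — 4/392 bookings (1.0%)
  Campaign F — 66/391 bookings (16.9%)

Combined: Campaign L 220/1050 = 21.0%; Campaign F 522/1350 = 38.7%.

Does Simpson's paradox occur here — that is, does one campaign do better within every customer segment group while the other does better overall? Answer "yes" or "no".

no

Within each customer segment level (premium 46.0% vs 59.1%; mid-tier 18.6% vs 36.0%; budget 1.0% vs 16.9%), Campaign F has the higher rate every time. Pooled: 21.0% vs 38.7% — Campaign F has the higher rate overall. They agree.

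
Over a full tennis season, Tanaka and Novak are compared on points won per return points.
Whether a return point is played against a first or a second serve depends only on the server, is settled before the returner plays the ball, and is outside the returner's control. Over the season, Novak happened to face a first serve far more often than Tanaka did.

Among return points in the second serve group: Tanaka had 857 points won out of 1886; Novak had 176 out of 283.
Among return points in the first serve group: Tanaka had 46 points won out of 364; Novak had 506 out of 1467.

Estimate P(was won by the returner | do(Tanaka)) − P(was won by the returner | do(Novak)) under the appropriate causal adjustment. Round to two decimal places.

Serve type satisfies the back-door criterion: it is not a descendant of the player, and it blocks the spurious path from player to outcome. Adjusting for it (i.e., using the within-serve type rates) gives the causal effect.
Adjusting over the population distribution of serve type: 0.542·(0.454−0.622) + 0.458·(0.126−0.345) = -0.191.

-0.19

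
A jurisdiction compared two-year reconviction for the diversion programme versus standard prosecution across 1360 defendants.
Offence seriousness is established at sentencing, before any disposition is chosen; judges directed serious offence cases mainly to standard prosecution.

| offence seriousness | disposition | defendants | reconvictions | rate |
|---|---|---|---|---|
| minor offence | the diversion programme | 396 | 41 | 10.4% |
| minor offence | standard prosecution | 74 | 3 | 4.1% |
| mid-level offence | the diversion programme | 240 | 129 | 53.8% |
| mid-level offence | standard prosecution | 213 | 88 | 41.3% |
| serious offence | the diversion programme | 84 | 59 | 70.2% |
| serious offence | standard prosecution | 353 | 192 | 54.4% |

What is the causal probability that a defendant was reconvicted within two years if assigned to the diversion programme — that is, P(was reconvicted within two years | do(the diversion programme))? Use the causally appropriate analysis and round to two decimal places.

0.44

The stratified and pooled comparisons disagree (standard prosecution wins within each offence seriousness; the diversion programme wins overall), so the answer turns on the causal role of offence seriousness.
The imbalance in offence seriousness arose from how defendants were allocated, not from anything the disposition did; and offence seriousness independently affects the outcome. The pooled gap is confounded — condition on offence seriousness.
Standardising the diversion programme to the population offence seriousness mix: 0.346·41/396 + 0.333·129/240 + 0.321·59/84 = 0.441.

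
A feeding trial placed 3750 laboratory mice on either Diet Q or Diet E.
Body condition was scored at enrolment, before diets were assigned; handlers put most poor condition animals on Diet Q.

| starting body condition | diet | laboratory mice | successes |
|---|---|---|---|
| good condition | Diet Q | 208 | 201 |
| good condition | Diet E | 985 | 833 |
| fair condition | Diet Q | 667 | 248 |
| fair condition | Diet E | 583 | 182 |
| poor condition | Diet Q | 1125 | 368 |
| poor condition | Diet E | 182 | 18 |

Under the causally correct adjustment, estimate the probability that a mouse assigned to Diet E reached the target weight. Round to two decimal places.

Starting body condition differs across diets for reasons unrelated to any effect of the diet itself, and it separately predicts the outcome — a classic confounder. We must compare within starting body condition levels.
Standardising Diet E to the population starting body condition mix: 0.318·833/985 + 0.333·182/583 + 0.349·18/182 = 0.408.

0.41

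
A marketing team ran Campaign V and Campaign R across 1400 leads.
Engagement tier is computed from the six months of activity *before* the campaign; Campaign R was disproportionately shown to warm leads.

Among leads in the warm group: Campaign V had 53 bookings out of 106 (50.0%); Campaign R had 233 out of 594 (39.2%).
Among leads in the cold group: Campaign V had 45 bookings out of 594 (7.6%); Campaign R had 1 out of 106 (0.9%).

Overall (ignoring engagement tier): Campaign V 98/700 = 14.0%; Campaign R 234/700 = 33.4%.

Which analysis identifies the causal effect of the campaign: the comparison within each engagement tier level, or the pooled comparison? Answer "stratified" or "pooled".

Campaign V is higher inside every engagement tier stratum but Campaign R is higher in aggregate. Whether to stratify depends on how engagement tier relates to the campaign.
Nothing the campaign does changes engagement tier; the imbalance is an allocation artefact. With engagement tier also predicting the outcome, the pooled figure is confounded, and the within-stratum comparison is the causal one.
Within each level — warm: 50.0% vs 39.2%; cold: 7.6% vs 0.9% — Campaign V is higher every time.

stratified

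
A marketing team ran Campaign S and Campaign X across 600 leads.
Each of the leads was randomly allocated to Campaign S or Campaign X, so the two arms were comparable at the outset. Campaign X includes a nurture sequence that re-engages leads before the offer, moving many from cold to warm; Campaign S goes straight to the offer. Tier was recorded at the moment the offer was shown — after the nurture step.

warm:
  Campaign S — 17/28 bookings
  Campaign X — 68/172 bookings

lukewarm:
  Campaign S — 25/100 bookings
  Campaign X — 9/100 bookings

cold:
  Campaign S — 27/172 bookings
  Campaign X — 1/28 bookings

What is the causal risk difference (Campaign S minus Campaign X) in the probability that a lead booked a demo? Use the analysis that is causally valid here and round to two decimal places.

The stratified and pooled comparisons disagree (Campaign S wins within each engagement tier; Campaign X wins overall), so the answer turns on the causal role of engagement tier.
Stratifying would compare campaigns among leads the campaigns themselves sorted into engagement tier groups — a form of selection on an intermediate. The unconditioned pooled rates give the total causal effect.
The causal difference is the pooled difference: 0.230 − 0.260 = -0.030.

-0.03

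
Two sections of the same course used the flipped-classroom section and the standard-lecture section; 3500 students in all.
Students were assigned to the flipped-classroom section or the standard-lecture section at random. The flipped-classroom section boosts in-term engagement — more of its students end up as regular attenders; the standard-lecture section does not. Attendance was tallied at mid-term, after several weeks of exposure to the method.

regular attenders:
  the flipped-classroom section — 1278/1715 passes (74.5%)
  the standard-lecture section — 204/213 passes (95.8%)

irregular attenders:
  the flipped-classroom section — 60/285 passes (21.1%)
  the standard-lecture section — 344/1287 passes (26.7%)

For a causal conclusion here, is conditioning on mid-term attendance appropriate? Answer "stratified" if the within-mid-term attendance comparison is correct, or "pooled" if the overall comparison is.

Mid-term attendance lies on the pathway teaching method → mid-term attendance → outcome, so adjusting for it blocks the indirect effect. For the total causal effect of teaching method, use the unadjusted pooled rates.
Pooled: the flipped-classroom section 66.9% vs the standard-lecture section 36.5%; the flipped-classroom section is higher overall.

pooled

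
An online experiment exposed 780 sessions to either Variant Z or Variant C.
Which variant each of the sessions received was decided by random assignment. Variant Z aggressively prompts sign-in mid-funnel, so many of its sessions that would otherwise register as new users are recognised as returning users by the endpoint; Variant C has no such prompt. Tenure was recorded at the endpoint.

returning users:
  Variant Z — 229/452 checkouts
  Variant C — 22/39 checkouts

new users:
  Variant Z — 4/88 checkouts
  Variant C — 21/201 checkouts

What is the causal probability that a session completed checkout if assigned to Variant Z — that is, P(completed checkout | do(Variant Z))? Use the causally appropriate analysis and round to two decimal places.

The stratified and pooled comparisons disagree (Variant C wins within each user tenure; Variant Z wins overall), so the answer turns on the causal role of user tenure.
Stratifying would compare variants among sessions the variants themselves sorted into user tenure groups — a form of selection on an intermediate. The unconditioned pooled rates give the total causal effect.
So P(outcome | do(Variant Z)) is just the pooled rate for Variant Z: 233/540 = 0.431.

0.43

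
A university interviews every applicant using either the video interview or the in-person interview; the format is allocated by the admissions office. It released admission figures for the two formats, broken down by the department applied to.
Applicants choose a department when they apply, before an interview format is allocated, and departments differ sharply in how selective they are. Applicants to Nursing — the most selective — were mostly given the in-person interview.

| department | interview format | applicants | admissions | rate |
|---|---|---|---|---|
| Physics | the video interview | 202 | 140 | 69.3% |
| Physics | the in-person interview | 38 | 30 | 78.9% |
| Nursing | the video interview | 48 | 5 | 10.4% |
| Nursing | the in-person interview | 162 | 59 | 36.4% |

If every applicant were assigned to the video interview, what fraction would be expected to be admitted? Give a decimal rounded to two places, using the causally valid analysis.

The stratified and pooled comparisons disagree (the in-person interview wins within each department; the video interview wins overall), so the answer turns on the causal role of department.
The imbalance in department arose from how applicants were allocated, not from anything the interview format did; and department independently affects the outcome. The pooled gap is confounded — condition on department.
Standardising the video interview to the population department mix: 0.533·140/202 + 0.467·5/48 = 0.418.

0.42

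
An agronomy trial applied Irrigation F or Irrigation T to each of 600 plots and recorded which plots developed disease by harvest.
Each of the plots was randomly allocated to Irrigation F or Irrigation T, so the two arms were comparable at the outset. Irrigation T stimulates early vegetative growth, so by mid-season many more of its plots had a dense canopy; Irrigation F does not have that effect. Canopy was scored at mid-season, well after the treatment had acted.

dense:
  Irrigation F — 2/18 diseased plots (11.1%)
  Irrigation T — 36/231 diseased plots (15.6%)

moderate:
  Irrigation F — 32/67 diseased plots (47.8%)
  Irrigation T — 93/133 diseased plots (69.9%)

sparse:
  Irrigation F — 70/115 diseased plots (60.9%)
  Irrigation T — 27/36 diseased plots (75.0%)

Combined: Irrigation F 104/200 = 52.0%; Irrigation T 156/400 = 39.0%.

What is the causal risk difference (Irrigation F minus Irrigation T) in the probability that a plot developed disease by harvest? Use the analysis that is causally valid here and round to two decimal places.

Stratifying would compare irrigations among plots the irrigations themselves sorted into mid-season canopy groups — a form of selection on an intermediate. The unconditioned pooled rates give the total causal effect.
The causal difference is the pooled difference: 0.520 − 0.390 = +0.130.

+0.13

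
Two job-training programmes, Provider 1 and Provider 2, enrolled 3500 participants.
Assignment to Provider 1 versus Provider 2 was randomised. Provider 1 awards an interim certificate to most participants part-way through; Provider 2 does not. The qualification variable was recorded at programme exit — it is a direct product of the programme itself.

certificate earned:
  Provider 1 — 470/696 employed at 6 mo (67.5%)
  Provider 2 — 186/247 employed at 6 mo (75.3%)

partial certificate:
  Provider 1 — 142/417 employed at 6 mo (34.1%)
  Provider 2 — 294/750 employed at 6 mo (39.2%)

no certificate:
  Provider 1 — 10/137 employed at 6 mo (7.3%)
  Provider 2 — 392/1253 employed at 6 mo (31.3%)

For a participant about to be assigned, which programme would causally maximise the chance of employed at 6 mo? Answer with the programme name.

Provider 1

Provider 2 is higher inside every qualification attained during the programme stratum but Provider 1 is higher in aggregate. Whether to stratify depends on how qualification attained during the programme relates to the programme.
Because the programme influences qualification attained during the programme, qualification attained during the programme is a post-treatment mediator, not a confounder. Stratifying on it would bias the estimate; the causal effect is the crude pooled difference.
Pooled: Provider 1 49.8% vs Provider 2 38.8%; Provider 1 is higher overall.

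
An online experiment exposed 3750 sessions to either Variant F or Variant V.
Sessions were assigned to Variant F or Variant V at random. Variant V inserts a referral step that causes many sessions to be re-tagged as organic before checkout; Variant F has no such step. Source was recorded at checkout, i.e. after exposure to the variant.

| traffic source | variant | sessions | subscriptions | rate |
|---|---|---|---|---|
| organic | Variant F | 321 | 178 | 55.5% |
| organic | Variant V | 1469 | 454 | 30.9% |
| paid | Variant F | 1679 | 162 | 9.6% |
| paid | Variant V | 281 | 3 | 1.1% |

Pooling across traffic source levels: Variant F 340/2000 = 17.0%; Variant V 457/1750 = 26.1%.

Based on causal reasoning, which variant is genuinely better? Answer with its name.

Stratifying would compare variants among sessions the variants themselves sorted into traffic source groups — a form of selection on an intermediate. The unconditioned pooled rates give the total causal effect.
Pooled: Variant F 17.0% vs Variant V 26.1%; Variant V is higher overall.

Variant V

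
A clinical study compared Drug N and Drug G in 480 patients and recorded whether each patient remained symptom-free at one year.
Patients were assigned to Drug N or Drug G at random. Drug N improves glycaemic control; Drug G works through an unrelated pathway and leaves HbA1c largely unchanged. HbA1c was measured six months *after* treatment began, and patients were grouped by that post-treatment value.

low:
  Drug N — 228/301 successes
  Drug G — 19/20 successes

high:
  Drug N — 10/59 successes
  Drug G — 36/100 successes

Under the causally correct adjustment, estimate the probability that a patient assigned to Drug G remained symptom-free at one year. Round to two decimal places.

HbA1c is recorded after the drug and is itself shifted by it — it sits on the causal path from drug to outcome. Conditioning on a mediator would strip out part of the effect we want; the pooled comparison gives the total causal effect.
So P(outcome | do(Drug G)) is just the pooled rate for Drug G: 55/120 = 0.458.

0.46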